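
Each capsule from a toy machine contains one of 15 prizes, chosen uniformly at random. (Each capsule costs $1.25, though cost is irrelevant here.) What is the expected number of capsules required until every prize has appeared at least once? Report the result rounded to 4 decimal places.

Split into phases: going from k distinct to k+1 distinct takes on average 15/(15-k) capsules.
E[T] = 15/15 + 15/14 + 15/13 + ... + 15/2 + 15/1 = 15·H_{15}.
H_{15} = 3.31823, so E[T] = 49.77343.

49.7734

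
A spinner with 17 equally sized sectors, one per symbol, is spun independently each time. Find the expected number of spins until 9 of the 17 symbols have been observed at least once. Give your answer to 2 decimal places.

12.27

Going from k to k+1 distinct takes a geometric number of spins with mean 17/(17-k).
Sum over k = 0,...,8: E = 17/17 + 17/16 + 17/15 + ... + 17/10 + 17/9 = 12.269.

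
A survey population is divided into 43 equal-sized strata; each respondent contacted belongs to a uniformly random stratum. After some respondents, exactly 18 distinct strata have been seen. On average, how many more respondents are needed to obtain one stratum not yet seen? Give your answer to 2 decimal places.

Each respondent yields a new stratum with probability (43-18)/43 = 25/43, so the wait is geometric with mean 43/25.
E = 43/25 = 1.720.

1.72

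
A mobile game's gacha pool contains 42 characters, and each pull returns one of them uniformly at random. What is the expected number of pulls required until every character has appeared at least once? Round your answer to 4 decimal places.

181.7232

The wait to go from k to k+1 distinct characters is geometric with mean 42/(42-k).
E[T] = 42/42 + 42/41 + 42/40 + ... + 42/2 + 42/1 = 42·H_{42}.
H_{42} = 4.32674, so E[T] = 181.72320.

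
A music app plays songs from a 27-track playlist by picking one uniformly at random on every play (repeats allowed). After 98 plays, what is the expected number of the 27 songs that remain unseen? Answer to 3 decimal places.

0.669

For each song, P(unseen after 98) = (26/27)^98 = 0.0248.
By linearity of expectation, E[unseen] = 27·(26/27)^98 = 0.6685.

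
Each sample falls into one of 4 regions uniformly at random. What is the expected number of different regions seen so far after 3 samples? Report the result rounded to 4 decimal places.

For each region, P(seen in 3 samples) = 1 - (3/4)^3 = 0.57813.
By linearity of expectation, E[distinct seen] = 4·(1 - (3/4)^3) = 2.31250.

2.3125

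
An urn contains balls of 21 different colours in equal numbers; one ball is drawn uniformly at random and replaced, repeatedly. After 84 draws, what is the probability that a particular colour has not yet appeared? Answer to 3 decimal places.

On each draw the fixed colour fails to appear with probability 20/21.
P(still missing after 84) = (20/21)^84 = 0.0166.

0.017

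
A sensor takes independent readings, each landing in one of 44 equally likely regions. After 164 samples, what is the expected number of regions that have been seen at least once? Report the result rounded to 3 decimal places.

For each region, P(seen in 164 samples) = 1 - (43/44)^164 = 0.9770.
By linearity of expectation, E[distinct seen] = 44·(1 - (43/44)^164) = 42.9860.

42.986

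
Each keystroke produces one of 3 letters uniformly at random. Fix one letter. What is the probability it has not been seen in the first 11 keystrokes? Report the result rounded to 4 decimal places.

Each keystroke misses the fixed letter with probability (3-1)/3 = 2/3, independently.
P(still missing after 11) = (2/3)^11 = 0.01156.

0.0116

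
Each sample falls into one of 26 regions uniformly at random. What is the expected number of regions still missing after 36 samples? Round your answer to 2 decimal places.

For each region, P(unseen after 36) = (25/26)^36 = 0.244.
By linearity of expectation, E[unseen] = 26·(25/26)^36 = 6.335.

6.34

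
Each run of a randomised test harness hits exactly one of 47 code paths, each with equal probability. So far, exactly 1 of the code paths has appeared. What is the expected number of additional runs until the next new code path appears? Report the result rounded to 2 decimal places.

1.02

Each run yields a new code path with probability (47-1)/47 = 46/47, so the wait is geometric with mean 47/46.
E = 47/46 = 1.022.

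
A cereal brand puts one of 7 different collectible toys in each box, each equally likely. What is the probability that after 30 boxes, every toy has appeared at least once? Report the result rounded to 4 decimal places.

By inclusion–exclusion over which toys are missing,
P(all seen) = Σ_{j=0}^{7} (-1)^j C(7,j)((7-j)/7)^30
= 1.00000 - 0.06866 + 0.00087 - 0.00000 + 0.00000 - 0.00000 + 0.00000 - 0.00000
= 0.93221.

0.9322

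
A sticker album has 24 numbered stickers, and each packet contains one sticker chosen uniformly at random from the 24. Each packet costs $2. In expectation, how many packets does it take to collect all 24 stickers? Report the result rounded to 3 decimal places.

The wait to go from k to k+1 distinct stickers is geometric with mean 24/(24-k).
E[T] = 24/24 + 24/23 + 24/22 + ... + 24/2 + 24/1 = 24·H_{24}.
H_{24} = 3.7760, so E[T] = 90.6230.

90.623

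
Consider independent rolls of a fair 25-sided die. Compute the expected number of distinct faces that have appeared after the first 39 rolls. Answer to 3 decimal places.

For each face, P(seen in 39 rolls) = 1 - (24/25)^39 = 0.7965.
By linearity of expectation, E[distinct seen] = 25·(1 - (24/25)^39) = 19.9123.

19.912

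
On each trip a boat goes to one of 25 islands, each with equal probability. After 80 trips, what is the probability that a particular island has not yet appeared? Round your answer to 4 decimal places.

0.0382

On each trip the fixed island fails to appear with probability 24/25.
P(still missing after 80) = (24/25)^80 = 0.03817.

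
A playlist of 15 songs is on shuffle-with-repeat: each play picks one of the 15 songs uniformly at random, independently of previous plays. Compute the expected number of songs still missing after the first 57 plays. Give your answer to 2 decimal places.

For each song, P(unseen after 57) = (14/15)^57 = 0.020.
By linearity of expectation, E[unseen] = 15·(14/15)^57 = 0.294.

0.29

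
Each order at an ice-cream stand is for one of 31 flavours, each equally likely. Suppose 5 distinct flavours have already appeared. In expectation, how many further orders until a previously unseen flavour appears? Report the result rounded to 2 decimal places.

1.19

Each order yields a new flavour with probability (31-5)/31 = 26/31, so the wait is geometric with mean 31/26.
E = 31/26 = 1.192.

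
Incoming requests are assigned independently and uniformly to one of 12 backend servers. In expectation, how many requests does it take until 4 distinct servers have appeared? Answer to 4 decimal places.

With k distinct servers already seen, the next new one arrives after an expected 12/(12-k) requests.
Sum over k = 0,...,3: E = 12/12 + 12/11 + 12/10 + 12/9 = 4.62424.

4.6242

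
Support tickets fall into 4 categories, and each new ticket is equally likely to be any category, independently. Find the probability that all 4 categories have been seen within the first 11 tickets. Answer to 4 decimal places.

0.8340

Let A_i be the event that category i is missing after 11 tickets. By inclusion–exclusion on the A_i,
P(all seen) = Σ_{j=0}^{4} (-1)^j C(4,j)((4-j)/4)^11
= 1.00000 - 0.16894 + 0.00293 - 0.00000 + 0.00000
= 0.83399.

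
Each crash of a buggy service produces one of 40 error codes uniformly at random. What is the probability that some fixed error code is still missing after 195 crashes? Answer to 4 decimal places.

0.0072

Each crash misses the fixed error code with probability (40-1)/40 = 39/40, independently.
P(still missing after 195) = (39/40)^195 = 0.00718.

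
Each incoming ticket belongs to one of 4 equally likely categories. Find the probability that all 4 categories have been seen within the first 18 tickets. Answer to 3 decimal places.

0.977

Let A_i be the event that category i is missing after 18 tickets. By inclusion–exclusion on the A_i,
P(all seen) = Σ_{j=0}^{4} (-1)^j C(4,j)((4-j)/4)^18
= 1.0000 - 0.0226 + 0.0000 - 0.0000 + 0.0000
= 0.9775.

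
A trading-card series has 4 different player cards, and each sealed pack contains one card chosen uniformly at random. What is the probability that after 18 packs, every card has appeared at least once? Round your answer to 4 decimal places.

By inclusion–exclusion over which cards are missing,
P(all seen) = Σ_{j=0}^{4} (-1)^j C(4,j)((4-j)/4)^18
= 1.00000 - 0.02255 + 0.00002 - 0.00000 + 0.00000
= 0.97747.

0.9775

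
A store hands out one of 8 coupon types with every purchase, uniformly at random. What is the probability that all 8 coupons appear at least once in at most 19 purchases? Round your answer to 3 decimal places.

By inclusion–exclusion over which coupons are missing,
P(all seen) = Σ_{j=0}^{8} (-1)^j C(8,j)((8-j)/8)^19
= 1.0000 - 0.6328 + 0.1184 - 0.0074 + 0.0001 - 0.0000 + 0.0000 - 0.0000 + 0.0000
= 0.4783.

0.478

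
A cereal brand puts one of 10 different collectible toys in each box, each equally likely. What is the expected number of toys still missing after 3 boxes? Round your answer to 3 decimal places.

7.290

For each toy, P(unseen after 3) = (9/10)^3 = 0.7290.
By linearity of expectation, E[unseen] = 10·(9/10)^3 = 7.2900.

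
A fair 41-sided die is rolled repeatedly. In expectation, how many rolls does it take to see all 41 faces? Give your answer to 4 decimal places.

After k distinct faces have appeared, the next roll gives a new one with probability (41-k)/41, so the expected wait for the (k+1)-th is 41/(41-k).
E[T] = 41/41 + 41/40 + 41/39 + ... + 41/2 + 41/1 = 41·H_{41}.
H_{41} = 4.30293, so E[T] = 176.42026.

176.4203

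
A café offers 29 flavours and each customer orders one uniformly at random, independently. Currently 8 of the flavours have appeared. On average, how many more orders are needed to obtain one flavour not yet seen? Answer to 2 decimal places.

1.38

Each order yields a new flavour with probability (29-8)/29 = 21/29, so the wait is geometric with mean 29/21.
E = 29/21 = 1.381.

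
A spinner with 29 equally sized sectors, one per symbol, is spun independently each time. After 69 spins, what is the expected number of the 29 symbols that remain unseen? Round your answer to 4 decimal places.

For each symbol, P(unseen after 69) = (28/29)^69 = 0.08881.
By linearity of expectation, E[unseen] = 29·(28/29)^69 = 2.57537.

2.5754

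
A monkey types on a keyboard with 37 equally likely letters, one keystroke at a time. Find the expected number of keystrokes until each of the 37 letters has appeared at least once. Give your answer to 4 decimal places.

155.4587

The wait to go from k to k+1 distinct letters is geometric with mean 37/(37-k).
E[T] = 37/37 + 37/36 + 37/35 + ... + 37/2 + 37/1 = 37·H_{37}.
H_{37} = 4.20159, so E[T] = 155.45869.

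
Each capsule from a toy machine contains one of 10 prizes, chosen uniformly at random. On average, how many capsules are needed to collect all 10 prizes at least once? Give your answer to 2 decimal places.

The wait to go from k to k+1 distinct prizes is geometric with mean 10/(10-k).
E[T] = 10/10 + 10/9 + 10/8 + ... + 10/2 + 10/1 = 10·H_{10}.
H_{10} = 2.929, so E[T] = 29.290.

29.29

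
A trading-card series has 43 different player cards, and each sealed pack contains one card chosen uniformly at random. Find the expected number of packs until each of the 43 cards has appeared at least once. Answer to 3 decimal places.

187.050

The wait to go from k to k+1 distinct cards is geometric with mean 43/(43-k).
E[T] = 43/43 + 43/42 + 43/41 + ... + 43/2 + 43/1 = 43·H_{43}.
H_{43} = 4.3500, so E[T] = 187.0499.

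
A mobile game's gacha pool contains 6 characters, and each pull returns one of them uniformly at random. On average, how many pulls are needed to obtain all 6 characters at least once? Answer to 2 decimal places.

14.70

After k distinct characters have appeared, the next pull gives a new one with probability (6-k)/6, so the expected wait for the (k+1)-th is 6/(6-k).
E[T] = 6/6 + 6/5 + 6/4 + 6/3 + 6/2 + 6/1 = 6·H_{6}.
H_{6} = 2.450, so E[T] = 14.700.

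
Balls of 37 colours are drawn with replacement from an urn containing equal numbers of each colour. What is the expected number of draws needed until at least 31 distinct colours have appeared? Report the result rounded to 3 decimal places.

Going from k to k+1 distinct takes a geometric number of draws with mean 37/(37-k).
Sum over k = 0,...,30: E = 37/37 + 37/36 + 37/35 + ... + 37/8 + 37/7 = 64.8087.

64.809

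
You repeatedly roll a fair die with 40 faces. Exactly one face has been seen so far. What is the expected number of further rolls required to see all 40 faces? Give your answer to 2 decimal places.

From k distinct to k+1 distinct takes on average 40/(40-k) rolls.
Sum over k = 1,...,39: E = 40/39 + 40/38 + 40/37 + ... + 40/2 + 40/1 = 170.142.

170.14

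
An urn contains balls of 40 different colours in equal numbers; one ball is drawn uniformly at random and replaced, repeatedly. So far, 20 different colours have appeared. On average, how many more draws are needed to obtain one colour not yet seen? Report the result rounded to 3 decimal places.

2.000

Each draw yields a new colour with probability (40-20)/40 = 20/40, so the wait is geometric with mean 40/20.
E = 40/20 = 2.0000.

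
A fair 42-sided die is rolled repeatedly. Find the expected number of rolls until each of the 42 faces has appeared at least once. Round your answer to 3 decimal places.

After k distinct faces have appeared, the next roll gives a new one with probability (42-k)/42, so the expected wait for the (k+1)-th is 42/(42-k).
E[T] = 42/42 + 42/41 + 42/40 + ... + 42/2 + 42/1 = 42·H_{42}.
H_{42} = 4.3267, so E[T] = 181.7232.

181.723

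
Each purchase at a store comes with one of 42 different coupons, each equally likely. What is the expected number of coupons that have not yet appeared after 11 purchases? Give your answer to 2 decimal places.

For each coupon, P(unseen after 11) = (41/42)^11 = 0.767.
By linearity of expectation, E[unseen] = 42·(41/42)^11 = 32.220.

32.22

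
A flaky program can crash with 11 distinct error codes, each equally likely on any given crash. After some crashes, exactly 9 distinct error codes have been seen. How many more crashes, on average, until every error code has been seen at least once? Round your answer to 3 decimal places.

With k distinct error codes already seen, the next new one takes an expected 11/(11-k) crashes.
Sum over k = 9,...,10: E = 11/2 + 11/1 = 16.5000.

16.500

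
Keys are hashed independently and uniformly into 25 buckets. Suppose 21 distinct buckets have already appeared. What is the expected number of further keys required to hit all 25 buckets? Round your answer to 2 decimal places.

From k distinct to k+1 distinct takes on average 25/(25-k) keys.
Sum over k = 21,...,24: E = 25/4 + 25/3 + 25/2 + 25/1 = 52.083.

52.08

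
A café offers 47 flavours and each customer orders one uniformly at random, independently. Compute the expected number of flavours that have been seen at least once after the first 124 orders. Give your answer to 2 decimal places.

For each flavour, P(seen in 124 orders) = 1 - (46/47)^124 = 0.931.
By linearity of expectation, E[distinct seen] = 47·(1 - (46/47)^124) = 43.735.

43.73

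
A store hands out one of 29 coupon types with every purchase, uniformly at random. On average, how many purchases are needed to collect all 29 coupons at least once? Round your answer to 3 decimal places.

The wait to go from k to k+1 distinct coupons is geometric with mean 29/(29-k).
E[T] = 29/29 + 29/28 + 29/27 + ... + 29/2 + 29/1 = 29·H_{29}.
H_{29} = 3.9617, so E[T] = 114.8880.

114.888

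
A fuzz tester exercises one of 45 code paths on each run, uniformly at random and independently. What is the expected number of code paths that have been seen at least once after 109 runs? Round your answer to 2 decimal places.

41.12

For each code path, P(seen in 109 runs) = 1 - (44/45)^109 = 0.914.
By linearity of expectation, E[distinct seen] = 45·(1 - (44/45)^109) = 41.115.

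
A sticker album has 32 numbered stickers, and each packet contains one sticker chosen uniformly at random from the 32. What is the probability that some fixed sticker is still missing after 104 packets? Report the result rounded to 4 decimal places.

0.0368

Each packet misses the fixed sticker with probability (32-1)/32 = 31/32, independently.
P(still missing after 104) = (31/32)^104 = 0.03681.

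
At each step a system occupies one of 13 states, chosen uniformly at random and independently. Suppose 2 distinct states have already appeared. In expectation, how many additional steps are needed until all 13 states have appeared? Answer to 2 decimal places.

39.26

With k distinct states already seen, the next new one takes an expected 13/(13-k) steps.
Sum over k = 2,...,12: E = 13/11 + 13/10 + 13/9 + ... + 13/2 + 13/1 = 39.258.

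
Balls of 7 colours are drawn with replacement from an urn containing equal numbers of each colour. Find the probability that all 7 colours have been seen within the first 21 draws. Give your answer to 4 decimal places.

Let A_i be the event that colour i is missing after 21 draws. By inclusion–exclusion on the A_i,
P(all seen) = Σ_{j=0}^{7} (-1)^j C(7,j)((7-j)/7)^21
= 1.00000 - 0.27493 + 0.01793 - 0.00028 + 0.00000 - 0.00000 + 0.00000 - 0.00000
= 0.74273.

0.7427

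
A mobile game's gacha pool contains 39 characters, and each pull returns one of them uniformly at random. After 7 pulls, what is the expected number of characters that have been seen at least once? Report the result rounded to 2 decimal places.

For each character, P(seen in 7 pulls) = 1 - (38/39)^7 = 0.166.
By linearity of expectation, E[distinct seen] = 39·(1 - (38/39)^7) = 6.484.

6.48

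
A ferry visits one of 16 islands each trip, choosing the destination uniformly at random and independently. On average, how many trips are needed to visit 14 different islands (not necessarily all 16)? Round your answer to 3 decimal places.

Going from k to k+1 distinct takes a geometric number of trips with mean 16/(16-k).
Sum over k = 0,...,13: E = 16/16 + 16/15 + 16/14 + ... + 16/4 + 16/3 = 30.0917.

30.092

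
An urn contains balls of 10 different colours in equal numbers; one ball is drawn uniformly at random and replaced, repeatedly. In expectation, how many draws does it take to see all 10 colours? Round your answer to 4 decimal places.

29.2897

The wait to go from k to k+1 distinct colours is geometric with mean 10/(10-k).
E[T] = 10/10 + 10/9 + 10/8 + ... + 10/2 + 10/1 = 10·H_{10}.
H_{10} = 2.92897, so E[T] = 29.28968.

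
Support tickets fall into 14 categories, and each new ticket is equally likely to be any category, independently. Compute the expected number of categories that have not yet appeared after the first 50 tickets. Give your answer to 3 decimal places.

0.344

For each category, P(unseen after 50) = (13/14)^50 = 0.0246.
By linearity of expectation, E[unseen] = 14·(13/14)^50 = 0.3443.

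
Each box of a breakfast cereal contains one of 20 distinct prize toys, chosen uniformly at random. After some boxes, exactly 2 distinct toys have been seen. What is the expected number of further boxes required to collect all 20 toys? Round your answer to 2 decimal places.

The wait to go from k to k+1 distinct toys is geometric with mean 20/(20-k).
Sum over k = 2,...,19: E = 20/18 + 20/17 + 20/16 + ... + 20/2 + 20/1 = 69.902.

69.90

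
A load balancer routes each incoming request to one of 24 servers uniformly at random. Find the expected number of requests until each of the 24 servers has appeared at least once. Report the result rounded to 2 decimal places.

The wait to go from k to k+1 distinct servers is geometric with mean 24/(24-k).
E[T] = 24/24 + 24/23 + 24/22 + ... + 24/2 + 24/1 = 24·H_{24}.
H_{24} = 3.776, so E[T] = 90.623.

90.62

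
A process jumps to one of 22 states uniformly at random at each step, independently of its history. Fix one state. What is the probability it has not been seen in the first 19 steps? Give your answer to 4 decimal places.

Each step misses the fixed state with probability (22-1)/22 = 21/22, independently.
P(still missing after 19) = (21/22)^19 = 0.41318.

0.4132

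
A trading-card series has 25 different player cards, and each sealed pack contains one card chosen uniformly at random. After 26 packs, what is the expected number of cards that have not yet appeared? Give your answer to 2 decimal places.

8.65

For each card, P(unseen after 26) = (24/25)^26 = 0.346.
By linearity of expectation, E[unseen] = 25·(24/25)^26 = 8.650.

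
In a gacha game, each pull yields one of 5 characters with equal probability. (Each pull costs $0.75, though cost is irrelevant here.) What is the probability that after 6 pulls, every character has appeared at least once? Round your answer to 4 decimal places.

By inclusion–exclusion over which characters are missing,
P(all seen) = Σ_{j=0}^{5} (-1)^j C(5,j)((5-j)/5)^6
= 1.00000 - 1.31072 + 0.46656 - 0.04096 + 0.00032 - 0.00000
= 0.11520.

0.1152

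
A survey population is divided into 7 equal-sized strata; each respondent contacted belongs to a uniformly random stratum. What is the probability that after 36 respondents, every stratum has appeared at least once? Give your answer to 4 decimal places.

By inclusion–exclusion over which strata are missing,
P(all seen) = Σ_{j=0}^{7} (-1)^j C(7,j)((7-j)/7)^36
= 1.00000 - 0.02723 + 0.00012 - 0.00000 + 0.00000 - 0.00000 + 0.00000 - 0.00000
= 0.97289.

0.9729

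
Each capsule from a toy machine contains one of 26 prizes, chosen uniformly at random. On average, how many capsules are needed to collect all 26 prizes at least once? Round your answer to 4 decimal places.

100.2149

Split into phases: going from k distinct to k+1 distinct takes on average 26/(26-k) capsules.
E[T] = 26/26 + 26/25 + 26/24 + ... + 26/2 + 26/1 = 26·H_{26}.
H_{26} = 3.85442, so E[T] = 100.21491.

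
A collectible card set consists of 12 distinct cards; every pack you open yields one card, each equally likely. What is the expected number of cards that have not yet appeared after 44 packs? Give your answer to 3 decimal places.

0.261

For each card, P(unseen after 44) = (11/12)^44 = 0.0217.
By linearity of expectation, E[unseen] = 12·(11/12)^44 = 0.2609.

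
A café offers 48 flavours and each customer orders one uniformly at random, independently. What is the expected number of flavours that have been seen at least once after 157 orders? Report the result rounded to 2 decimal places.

46.24

For each flavour, P(seen in 157 orders) = 1 - (47/48)^157 = 0.963.
By linearity of expectation, E[distinct seen] = 48·(1 - (47/48)^157) = 46.239.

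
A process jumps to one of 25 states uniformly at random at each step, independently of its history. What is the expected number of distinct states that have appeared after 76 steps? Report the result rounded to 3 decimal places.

For each state, P(seen in 76 steps) = 1 - (24/25)^76 = 0.9551.
By linearity of expectation, E[distinct seen] = 25·(1 - (24/25)^76) = 23.8766.

23.877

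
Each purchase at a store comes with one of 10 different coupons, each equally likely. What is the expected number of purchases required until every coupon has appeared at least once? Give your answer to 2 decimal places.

The wait to go from k to k+1 distinct coupons is geometric with mean 10/(10-k).
E[T] = 10/10 + 10/9 + 10/8 + ... + 10/2 + 10/1 = 10·H_{10}.
H_{10} = 2.929, so E[T] = 29.290.

29.29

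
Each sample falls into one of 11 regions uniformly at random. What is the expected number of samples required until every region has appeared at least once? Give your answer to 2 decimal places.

33.22

Split into phases: going from k distinct to k+1 distinct takes on average 11/(11-k) samples.
E[T] = 11/11 + 11/10 + 11/9 + ... + 11/2 + 11/1 = 11·H_{11}.
H_{11} = 3.020, so E[T] = 33.219.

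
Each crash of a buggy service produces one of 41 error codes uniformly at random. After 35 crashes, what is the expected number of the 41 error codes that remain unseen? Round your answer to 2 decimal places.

For each error code, P(unseen after 35) = (40/41)^35 = 0.421.
By linearity of expectation, E[unseen] = 41·(40/41)^35 = 17.276.

17.28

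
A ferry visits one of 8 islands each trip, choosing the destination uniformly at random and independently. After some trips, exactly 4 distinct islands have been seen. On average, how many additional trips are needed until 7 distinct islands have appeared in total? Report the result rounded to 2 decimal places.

8.67

With k distinct islands already seen, the next new one takes an expected 8/(8-k) trips.
Sum over k = 4,...,6: E = 8/4 + 8/3 + 8/2 = 8.667.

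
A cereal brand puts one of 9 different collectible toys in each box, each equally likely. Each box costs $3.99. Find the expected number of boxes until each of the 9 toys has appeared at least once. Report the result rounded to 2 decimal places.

After k distinct toys have appeared, the next box gives a new one with probability (9-k)/9, so the expected wait for the (k+1)-th is 9/(9-k).
E[T] = 9/9 + 9/8 + 9/7 + ... + 9/2 + 9/1 = 9·H_{9}.
H_{9} = 2.829, so E[T] = 25.461.

25.46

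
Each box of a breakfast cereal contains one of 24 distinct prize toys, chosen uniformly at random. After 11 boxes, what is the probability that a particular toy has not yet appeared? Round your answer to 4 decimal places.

0.6262

Each box misses the fixed toy with probability (24-1)/24 = 23/24, independently.
P(still missing after 11) = (23/24)^11 = 0.62616.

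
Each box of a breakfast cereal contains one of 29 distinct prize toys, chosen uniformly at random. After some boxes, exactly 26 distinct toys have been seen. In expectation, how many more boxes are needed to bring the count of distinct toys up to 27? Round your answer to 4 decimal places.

9.6667

From k distinct to k+1 distinct takes on average 29/(29-k) boxes.
Only the k = 26 term is needed: E = 29/3 = 9.66667.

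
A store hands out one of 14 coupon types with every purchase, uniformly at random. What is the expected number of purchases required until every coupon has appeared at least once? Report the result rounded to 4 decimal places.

45.5219

After k distinct coupons have appeared, the next purchase gives a new one with probability (14-k)/14, so the expected wait for the (k+1)-th is 14/(14-k).
E[T] = 14/14 + 14/13 + 14/12 + ... + 14/2 + 14/1 = 14·H_{14}.
H_{14} = 3.25156, so E[T] = 45.52187.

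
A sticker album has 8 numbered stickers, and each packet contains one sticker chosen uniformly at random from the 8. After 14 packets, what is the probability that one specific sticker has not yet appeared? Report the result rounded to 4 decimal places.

0.1542

On each packet the fixed sticker fails to appear with probability 7/8.
P(still missing after 14) = (7/8)^14 = 0.15421.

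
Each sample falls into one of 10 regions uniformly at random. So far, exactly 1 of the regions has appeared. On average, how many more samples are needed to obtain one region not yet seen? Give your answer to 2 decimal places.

1.11

Each sample yields a new region with probability (10-1)/10 = 9/10, so the wait is geometric with mean 10/9.
E = 10/9 = 1.111.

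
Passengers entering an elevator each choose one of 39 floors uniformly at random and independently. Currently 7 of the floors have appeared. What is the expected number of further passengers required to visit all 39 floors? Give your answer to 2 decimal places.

158.28

With k distinct floors already seen, the next new one takes an expected 39/(39-k) passengers.
Sum over k = 7,...,38: E = 39/32 + 39/31 + 39/30 + ... + 39/2 + 39/1 = 158.281.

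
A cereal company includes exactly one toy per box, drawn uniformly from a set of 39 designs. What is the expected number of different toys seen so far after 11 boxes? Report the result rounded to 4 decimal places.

For each toy, P(seen in 11 boxes) = 1 - (38/39)^11 = 0.24853.
By linearity of expectation, E[distinct seen] = 39·(1 - (38/39)^11) = 9.69286.

9.6929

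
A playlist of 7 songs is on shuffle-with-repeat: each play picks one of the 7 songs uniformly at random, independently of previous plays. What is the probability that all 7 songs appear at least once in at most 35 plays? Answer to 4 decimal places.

Let A_i be the event that song i is missing after 35 plays. By inclusion–exclusion on the A_i,
P(all seen) = Σ_{j=0}^{7} (-1)^j C(7,j)((7-j)/7)^35
= 1.00000 - 0.03177 + 0.00016 - 0.00000 + 0.00000 - 0.00000 + 0.00000 - 0.00000
= 0.96840.

0.9684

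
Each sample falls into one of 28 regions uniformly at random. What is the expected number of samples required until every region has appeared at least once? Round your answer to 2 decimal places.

After k distinct regions have appeared, the next sample gives a new one with probability (28-k)/28, so the expected wait for the (k+1)-th is 28/(28-k).
E[T] = 28/28 + 28/27 + 28/26 + ... + 28/2 + 28/1 = 28·H_{28}.
H_{28} = 3.927, so E[T] = 109.961.

109.96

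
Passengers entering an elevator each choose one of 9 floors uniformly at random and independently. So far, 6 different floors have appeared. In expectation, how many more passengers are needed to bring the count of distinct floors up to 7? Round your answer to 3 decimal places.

3.000

The wait to go from k to k+1 distinct floors is geometric with mean 9/(9-k).
Only the k = 6 term is needed: E = 9/3 = 3.0000.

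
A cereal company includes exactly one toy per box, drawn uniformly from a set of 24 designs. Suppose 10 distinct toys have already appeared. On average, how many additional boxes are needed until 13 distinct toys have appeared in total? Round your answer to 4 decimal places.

From k distinct to k+1 distinct takes on average 24/(24-k) boxes.
Sum over k = 10,...,12: E = 24/14 + 24/13 + 24/12 = 5.56044.

5.5604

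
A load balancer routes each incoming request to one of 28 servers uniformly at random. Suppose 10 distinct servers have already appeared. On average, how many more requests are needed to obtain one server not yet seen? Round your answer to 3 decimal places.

1.556

Each request yields a new server with probability (28-10)/28 = 18/28, so the wait is geometric with mean 28/18.
E = 28/18 = 1.5556.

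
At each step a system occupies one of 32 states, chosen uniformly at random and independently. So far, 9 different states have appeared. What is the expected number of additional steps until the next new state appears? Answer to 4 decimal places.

Each step yields a new state with probability (32-9)/32 = 23/32, so the wait is geometric with mean 32/23.
E = 32/23 = 1.39130.

1.3913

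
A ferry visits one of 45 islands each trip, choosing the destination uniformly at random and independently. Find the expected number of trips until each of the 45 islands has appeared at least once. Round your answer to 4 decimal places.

197.7727

Split into phases: going from k distinct to k+1 distinct takes on average 45/(45-k) trips.
E[T] = 45/45 + 45/44 + 45/43 + ... + 45/2 + 45/1 = 45·H_{45}.
H_{45} = 4.39495, so E[T] = 197.77267.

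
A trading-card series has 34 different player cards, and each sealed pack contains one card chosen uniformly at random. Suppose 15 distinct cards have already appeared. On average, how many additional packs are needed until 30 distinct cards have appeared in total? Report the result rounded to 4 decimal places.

49.7898

The wait to go from k to k+1 distinct cards is geometric with mean 34/(34-k).
Sum over k = 15,...,29: E = 34/19 + 34/18 + 34/17 + ... + 34/6 + 34/5 = 49.78982.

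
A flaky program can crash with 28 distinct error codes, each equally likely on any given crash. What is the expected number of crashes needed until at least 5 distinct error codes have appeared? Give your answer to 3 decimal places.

Going from k to k+1 distinct takes a geometric number of crashes with mean 28/(28-k).
Sum over k = 0,...,4: E = 28/28 + 28/27 + 28/26 + 28/25 + 28/24 = 5.4006.

5.401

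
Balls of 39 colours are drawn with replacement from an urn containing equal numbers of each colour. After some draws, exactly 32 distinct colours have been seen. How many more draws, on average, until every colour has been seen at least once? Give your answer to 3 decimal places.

101.121

From k distinct to k+1 distinct takes on average 39/(39-k) draws.
Sum over k = 32,...,38: E = 39/7 + 39/6 + 39/5 + ... + 39/2 + 39/1 = 101.1214.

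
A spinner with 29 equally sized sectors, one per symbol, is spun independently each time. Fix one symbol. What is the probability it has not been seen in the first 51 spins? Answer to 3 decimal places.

0.167

On each spin the fixed symbol fails to appear with probability 28/29.
P(still missing after 51) = (28/29)^51 = 0.1670.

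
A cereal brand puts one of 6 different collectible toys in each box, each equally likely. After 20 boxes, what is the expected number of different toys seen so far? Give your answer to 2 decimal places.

5.84

For each toy, P(seen in 20 boxes) = 1 - (5/6)^20 = 0.974.
By linearity of expectation, E[distinct seen] = 6·(1 - (5/6)^20) = 5.843.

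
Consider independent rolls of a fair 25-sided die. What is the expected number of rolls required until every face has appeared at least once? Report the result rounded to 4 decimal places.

95.3990

After k distinct faces have appeared, the next roll gives a new one with probability (25-k)/25, so the expected wait for the (k+1)-th is 25/(25-k).
E[T] = 25/25 + 25/24 + 25/23 + ... + 25/2 + 25/1 = 25·H_{25}.
H_{25} = 3.81596, so E[T] = 95.39895.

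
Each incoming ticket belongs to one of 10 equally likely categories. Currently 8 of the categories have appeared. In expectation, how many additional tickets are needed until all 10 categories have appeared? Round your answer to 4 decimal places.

15.0000

With k distinct categories already seen, the next new one takes an expected 10/(10-k) tickets.
Sum over k = 8,...,9: E = 10/2 + 10/1 = 15.00000.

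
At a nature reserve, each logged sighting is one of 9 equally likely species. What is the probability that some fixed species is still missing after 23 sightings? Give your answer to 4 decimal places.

0.0666

Each sighting misses the fixed species with probability (9-1)/9 = 8/9, independently.
P(still missing after 23) = (8/9)^23 = 0.06660.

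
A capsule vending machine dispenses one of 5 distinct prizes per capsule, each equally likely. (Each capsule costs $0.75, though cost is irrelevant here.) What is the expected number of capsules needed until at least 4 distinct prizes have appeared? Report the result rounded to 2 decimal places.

6.42

Going from k to k+1 distinct takes a geometric number of capsules with mean 5/(5-k).
Sum over k = 0,...,3: E = 5/5 + 5/4 + 5/3 + 5/2 = 6.417.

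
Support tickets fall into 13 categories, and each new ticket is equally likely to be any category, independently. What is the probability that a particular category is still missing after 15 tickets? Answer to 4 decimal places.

0.3010

On each ticket the fixed category fails to appear with probability 12/13.
P(still missing after 15) = (12/13)^15 = 0.30100.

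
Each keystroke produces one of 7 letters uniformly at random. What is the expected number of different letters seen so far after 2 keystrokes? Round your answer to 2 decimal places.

1.86

For each letter, P(seen in 2 keystrokes) = 1 - (6/7)^2 = 0.265.
By linearity of expectation, E[distinct seen] = 7·(1 - (6/7)^2) = 1.857.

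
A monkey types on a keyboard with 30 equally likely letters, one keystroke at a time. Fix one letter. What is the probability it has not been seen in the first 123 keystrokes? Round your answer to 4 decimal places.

0.0155

Each keystroke misses the fixed letter with probability (30-1)/30 = 29/30, independently.
P(still missing after 123) = (29/30)^123 = 0.01545.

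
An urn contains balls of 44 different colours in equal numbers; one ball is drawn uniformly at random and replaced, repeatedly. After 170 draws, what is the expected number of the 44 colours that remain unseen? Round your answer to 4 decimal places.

For each colour, P(unseen after 170) = (43/44)^170 = 0.02008.
By linearity of expectation, E[unseen] = 44·(43/44)^170 = 0.88335.

0.8834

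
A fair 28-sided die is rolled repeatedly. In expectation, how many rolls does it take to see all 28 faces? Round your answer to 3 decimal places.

109.961

After k distinct faces have appeared, the next roll gives a new one with probability (28-k)/28, so the expected wait for the (k+1)-th is 28/(28-k).
E[T] = 28/28 + 28/27 + 28/26 + ... + 28/2 + 28/1 = 28·H_{28}.
H_{28} = 3.9272, so E[T] = 109.9608.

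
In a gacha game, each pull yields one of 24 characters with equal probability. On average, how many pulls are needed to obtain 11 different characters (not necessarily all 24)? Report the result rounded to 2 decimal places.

14.30

Going from k to k+1 distinct takes a geometric number of pulls with mean 24/(24-k).
Sum over k = 0,...,10: E = 24/24 + 24/23 + 24/22 + ... + 24/15 + 24/14 = 14.300.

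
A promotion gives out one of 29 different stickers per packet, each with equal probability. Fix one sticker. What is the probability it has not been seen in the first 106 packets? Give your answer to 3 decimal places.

0.024

On each packet the fixed sticker fails to appear with probability 28/29.
P(still missing after 106) = (28/29)^106 = 0.0242.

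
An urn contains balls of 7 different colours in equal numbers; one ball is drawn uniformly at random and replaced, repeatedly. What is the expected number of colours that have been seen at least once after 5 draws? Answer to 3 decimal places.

3.761

For each colour, P(seen in 5 draws) = 1 - (6/7)^5 = 0.5373.
By linearity of expectation, E[distinct seen] = 7·(1 - (6/7)^5) = 3.7613.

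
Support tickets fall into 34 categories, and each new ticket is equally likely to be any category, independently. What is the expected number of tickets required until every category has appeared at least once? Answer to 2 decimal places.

After k distinct categories have appeared, the next ticket gives a new one with probability (34-k)/34, so the expected wait for the (k+1)-th is 34/(34-k).
E[T] = 34/34 + 34/33 + 34/32 + ... + 34/2 + 34/1 = 34·H_{34}.
H_{34} = 4.118, so E[T] = 140.019.

140.02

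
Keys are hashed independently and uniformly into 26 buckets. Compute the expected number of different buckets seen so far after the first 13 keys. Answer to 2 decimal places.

10.39

For each bucket, P(seen in 13 keys) = 1 - (25/26)^13 = 0.399.
By linearity of expectation, E[distinct seen] = 26·(1 - (25/26)^13) = 10.385.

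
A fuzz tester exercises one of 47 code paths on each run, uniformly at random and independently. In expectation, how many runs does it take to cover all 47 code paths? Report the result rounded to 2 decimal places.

208.58

Split into phases: going from k distinct to k+1 distinct takes on average 47/(47-k) runs.
E[T] = 47/47 + 47/46 + 47/45 + ... + 47/2 + 47/1 = 47·H_{47}.
H_{47} = 4.438, so E[T] = 208.584.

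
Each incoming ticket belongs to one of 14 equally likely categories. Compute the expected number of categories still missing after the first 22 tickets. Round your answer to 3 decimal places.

2.742

For each category, P(unseen after 22) = (13/14)^22 = 0.1959.
By linearity of expectation, E[unseen] = 14·(13/14)^22 = 2.7420.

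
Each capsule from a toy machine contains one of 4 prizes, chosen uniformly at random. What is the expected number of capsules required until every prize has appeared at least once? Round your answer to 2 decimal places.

8.33

The wait to go from k to k+1 distinct prizes is geometric with mean 4/(4-k).
E[T] = 4/4 + 4/3 + 4/2 + 4/1 = 4·H_{4}.
H_{4} = 2.083, so E[T] = 8.333.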